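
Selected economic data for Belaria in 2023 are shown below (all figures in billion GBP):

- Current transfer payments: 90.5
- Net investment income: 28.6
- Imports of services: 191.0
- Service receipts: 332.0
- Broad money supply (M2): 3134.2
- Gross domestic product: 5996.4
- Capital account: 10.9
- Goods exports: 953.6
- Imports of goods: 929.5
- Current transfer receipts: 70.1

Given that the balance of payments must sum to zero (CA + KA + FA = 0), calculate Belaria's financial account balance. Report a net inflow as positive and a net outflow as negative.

Goods balance = 953.6 - 929.5 = 24.1
Services balance = 332.0 - 191.0 = 141.0
Trade balance (goods + services) = 24.1 + 141.0 = 165.1
Net primary income = 28.6
Net secondary income = 70.1 - 90.5 = -20.4
Current account = 165.1 + 28.6 + (-20.4) = 173.3
Financial account = -(173.3 + 10.9) = -184.2

-184.2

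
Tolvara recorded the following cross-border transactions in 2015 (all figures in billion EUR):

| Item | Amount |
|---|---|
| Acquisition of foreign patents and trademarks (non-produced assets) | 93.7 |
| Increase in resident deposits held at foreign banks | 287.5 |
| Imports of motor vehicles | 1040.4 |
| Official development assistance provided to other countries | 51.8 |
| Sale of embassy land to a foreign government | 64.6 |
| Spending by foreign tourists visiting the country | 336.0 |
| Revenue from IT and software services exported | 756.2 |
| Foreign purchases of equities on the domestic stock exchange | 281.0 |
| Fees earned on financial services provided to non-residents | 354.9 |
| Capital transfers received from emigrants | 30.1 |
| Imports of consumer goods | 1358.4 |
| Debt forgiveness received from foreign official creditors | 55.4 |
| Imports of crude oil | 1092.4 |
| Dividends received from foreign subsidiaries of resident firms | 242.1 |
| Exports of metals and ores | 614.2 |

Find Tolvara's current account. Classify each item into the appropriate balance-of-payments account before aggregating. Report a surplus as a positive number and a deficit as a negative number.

-1239.6

Goods: -1040.4 + 614.2 - 1092.4 - 1358.4 = -2877.0
Services: 354.9 + 336.0 + 756.2 = 1447.1
Primary income: 242.1
Secondary income: -51.8
Current account = (-2877.0) + 1447.1 + 242.1 + (-51.8) = -1239.6
(Excluded from the current account — capital account: acquisition of foreign patents and trademarks (non-produced assets) 93.7, sale of embassy land to a foreign government 64.6, capital transfers received from emigrants 30.1, debt forgiveness received from foreign official creditors 55.4; financial account: increase in resident deposits held at foreign banks 287.5, foreign purchases of equities on the domestic stock exchange 281.0.)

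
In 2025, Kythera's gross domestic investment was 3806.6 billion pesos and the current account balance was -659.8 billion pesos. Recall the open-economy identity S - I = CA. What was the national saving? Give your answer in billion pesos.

3146.8

S - I = CA (net lending to the rest of the world).
S = I + CA = 3806.6 + (-659.8) = 3146.8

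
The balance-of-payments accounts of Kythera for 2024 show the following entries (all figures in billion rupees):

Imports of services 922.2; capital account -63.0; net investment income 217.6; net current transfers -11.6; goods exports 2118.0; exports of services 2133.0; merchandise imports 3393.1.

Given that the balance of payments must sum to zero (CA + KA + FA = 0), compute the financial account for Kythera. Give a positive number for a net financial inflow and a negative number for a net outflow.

Goods balance = 2118.0 - 3393.1 = -1275.1
Services balance = 2133.0 - 922.2 = 1210.8
Trade balance (goods + services) = -1275.1 + 1210.8 = -64.3
Net primary income = 217.6
Net secondary income = -11.6
Current account = -64.3 + 217.6 + (-11.6) = 141.7
Financial account = -(141.7 + (-63.0)) = -78.7

-78.7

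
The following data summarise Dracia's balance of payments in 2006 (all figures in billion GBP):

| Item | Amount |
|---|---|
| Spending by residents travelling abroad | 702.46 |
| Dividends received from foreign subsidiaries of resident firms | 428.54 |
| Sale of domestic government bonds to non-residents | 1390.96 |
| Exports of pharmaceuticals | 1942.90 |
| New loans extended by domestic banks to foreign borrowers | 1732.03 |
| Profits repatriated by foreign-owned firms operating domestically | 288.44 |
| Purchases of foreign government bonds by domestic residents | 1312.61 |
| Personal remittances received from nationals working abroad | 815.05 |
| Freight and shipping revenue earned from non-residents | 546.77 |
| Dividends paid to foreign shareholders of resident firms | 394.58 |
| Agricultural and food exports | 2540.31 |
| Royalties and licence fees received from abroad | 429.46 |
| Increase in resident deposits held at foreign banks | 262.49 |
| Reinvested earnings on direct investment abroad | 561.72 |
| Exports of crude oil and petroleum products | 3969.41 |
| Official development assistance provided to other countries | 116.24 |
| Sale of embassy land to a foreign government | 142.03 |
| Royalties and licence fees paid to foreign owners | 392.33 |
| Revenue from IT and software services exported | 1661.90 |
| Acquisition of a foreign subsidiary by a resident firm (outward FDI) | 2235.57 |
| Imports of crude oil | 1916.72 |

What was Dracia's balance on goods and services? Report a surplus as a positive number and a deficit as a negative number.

8079.24

Goods: -1916.72 + 3969.41 + 1942.90 + 2540.31 = 6535.90
Services: -702.46 - 392.33 + 1661.90 + 429.46 + 546.77 = 1543.34
Trade balance = 6535.90 + 1543.34 = 8079.24
(Excluded from the trade balance — primary income: dividends received from foreign subsidiaries of resident firms 428.54, profits repatriated by foreign-owned firms operating domestically 288.44, dividends paid to foreign shareholders of resident firms 394.58, reinvested earnings on direct investment abroad 561.72; financial account: sale of domestic government bonds to non-residents 1390.96, new loans extended by domestic banks to foreign borrowers 1732.03, purchases of foreign government bonds by domestic residents 1312.61, increase in resident deposits held at foreign banks 262.49, acquisition of a foreign subsidiary by a resident firm (outward FDI) 2235.57; secondary income: personal remittances received from nationals working abroad 815.05, official development assistance provided to other countries 116.24; capital account: sale of embassy land to a foreign government 142.03.)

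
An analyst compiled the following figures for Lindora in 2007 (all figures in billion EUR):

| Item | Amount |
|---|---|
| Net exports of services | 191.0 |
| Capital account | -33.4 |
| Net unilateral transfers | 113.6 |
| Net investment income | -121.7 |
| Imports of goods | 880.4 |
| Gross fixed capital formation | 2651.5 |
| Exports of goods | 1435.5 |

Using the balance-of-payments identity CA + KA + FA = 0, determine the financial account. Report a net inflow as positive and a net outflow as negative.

-704.6

Goods balance = 1435.5 - 880.4 = 555.1
Services balance = 191.0
Trade balance (goods + services) = 555.1 + 191.0 = 746.1
Net primary income = -121.7
Net secondary income = 113.6
Current account = 746.1 + (-121.7) + 113.6 = 738.0
Financial account = -(738.0 + (-33.4)) = -704.6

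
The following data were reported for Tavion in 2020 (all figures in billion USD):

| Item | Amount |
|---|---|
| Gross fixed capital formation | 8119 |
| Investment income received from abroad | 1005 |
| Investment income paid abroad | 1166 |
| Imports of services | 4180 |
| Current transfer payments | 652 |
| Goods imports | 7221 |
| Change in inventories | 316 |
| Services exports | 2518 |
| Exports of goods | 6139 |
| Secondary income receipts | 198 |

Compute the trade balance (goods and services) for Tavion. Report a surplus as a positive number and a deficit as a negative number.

Goods balance = 6139 - 7221 = -1082
Services balance = 2518 - 4180 = -1662
Trade balance (goods + services) = -1082 + (-1662) = -2744

-2744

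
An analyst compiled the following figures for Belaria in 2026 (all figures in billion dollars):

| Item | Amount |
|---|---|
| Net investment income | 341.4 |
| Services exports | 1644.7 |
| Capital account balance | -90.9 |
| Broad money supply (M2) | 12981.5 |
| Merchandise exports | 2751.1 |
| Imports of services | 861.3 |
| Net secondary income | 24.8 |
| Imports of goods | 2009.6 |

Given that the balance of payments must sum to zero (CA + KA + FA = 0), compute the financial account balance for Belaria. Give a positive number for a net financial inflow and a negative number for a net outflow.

-1800.2

Goods balance = 2751.1 - 2009.6 = 741.5
Services balance = 1644.7 - 861.3 = 783.4
Trade balance (goods + services) = 741.5 + 783.4 = 1524.9
Net primary income = 341.4
Net secondary income = 24.8
Current account = 1524.9 + 341.4 + 24.8 = 1891.1
Financial account = -(1891.1 + (-90.9)) = -1800.2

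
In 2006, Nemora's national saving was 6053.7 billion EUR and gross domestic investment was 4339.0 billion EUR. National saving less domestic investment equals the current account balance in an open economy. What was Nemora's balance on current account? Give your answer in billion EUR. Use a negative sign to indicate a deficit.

S - I = CA (net lending to the rest of the world).
CA = S - I = 6053.7 - 4339.0 = 1714.7

1714.7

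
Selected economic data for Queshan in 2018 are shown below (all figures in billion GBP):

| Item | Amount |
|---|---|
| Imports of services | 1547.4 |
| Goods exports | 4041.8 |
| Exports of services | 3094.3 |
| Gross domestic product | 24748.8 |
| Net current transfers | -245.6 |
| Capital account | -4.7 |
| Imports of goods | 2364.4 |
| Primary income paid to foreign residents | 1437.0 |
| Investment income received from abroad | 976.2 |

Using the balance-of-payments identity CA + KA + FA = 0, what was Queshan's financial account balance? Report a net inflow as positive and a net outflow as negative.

Goods balance = 4041.8 - 2364.4 = 1677.4
Services balance = 3094.3 - 1547.4 = 1546.9
Trade balance (goods + services) = 1677.4 + 1546.9 = 3224.3
Net primary income = 976.2 - 1437.0 = -460.8
Net secondary income = -245.6
Current account = 3224.3 + (-460.8) + (-245.6) = 2517.9
Financial account = -(2517.9 + (-4.7)) = -2513.2

-2513.2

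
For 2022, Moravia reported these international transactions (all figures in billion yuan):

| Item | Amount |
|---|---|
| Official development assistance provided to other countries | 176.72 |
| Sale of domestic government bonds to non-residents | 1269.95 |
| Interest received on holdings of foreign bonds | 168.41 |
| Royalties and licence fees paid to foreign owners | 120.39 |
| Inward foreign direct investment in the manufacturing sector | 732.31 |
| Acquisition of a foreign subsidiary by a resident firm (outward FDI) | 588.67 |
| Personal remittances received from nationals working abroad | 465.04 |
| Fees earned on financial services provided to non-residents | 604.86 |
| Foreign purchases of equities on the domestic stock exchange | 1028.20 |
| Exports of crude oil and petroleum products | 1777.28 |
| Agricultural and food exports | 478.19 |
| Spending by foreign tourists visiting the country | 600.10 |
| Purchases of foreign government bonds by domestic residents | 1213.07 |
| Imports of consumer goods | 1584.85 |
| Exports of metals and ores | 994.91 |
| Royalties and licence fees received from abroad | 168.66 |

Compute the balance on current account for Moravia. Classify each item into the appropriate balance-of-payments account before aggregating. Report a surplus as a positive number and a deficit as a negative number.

3375.49

Goods: 478.19 - 1584.85 + 994.91 + 1777.28 = 1665.53
Services: -120.39 + 604.86 + 600.10 + 168.66 = 1253.23
Primary income: 168.41
Secondary income: 465.04 - 176.72 = 288.32
Current account = 1665.53 + 1253.23 + 168.41 + 288.32 = 3375.49
(Excluded from the current account — financial account: sale of domestic government bonds to non-residents 1269.95, inward foreign direct investment in the manufacturing sector 732.31, acquisition of a foreign subsidiary by a resident firm (outward FDI) 588.67, foreign purchases of equities on the domestic stock exchange 1028.20, purchases of foreign government bonds by domestic residents 1213.07.)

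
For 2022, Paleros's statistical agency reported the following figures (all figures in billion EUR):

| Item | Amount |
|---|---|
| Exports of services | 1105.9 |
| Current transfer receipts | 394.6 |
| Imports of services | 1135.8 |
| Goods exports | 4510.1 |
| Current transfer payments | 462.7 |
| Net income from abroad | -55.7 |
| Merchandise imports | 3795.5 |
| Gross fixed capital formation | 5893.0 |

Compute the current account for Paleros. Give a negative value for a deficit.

560.9

Goods balance = 4510.1 - 3795.5 = 714.6
Services balance = 1105.9 - 1135.8 = -29.9
Trade balance (goods + services) = 714.6 + (-29.9) = 684.7
Net primary income = -55.7
Net secondary income = 394.6 - 462.7 = -68.1
Current account = 684.7 + (-55.7) + (-68.1) = 560.9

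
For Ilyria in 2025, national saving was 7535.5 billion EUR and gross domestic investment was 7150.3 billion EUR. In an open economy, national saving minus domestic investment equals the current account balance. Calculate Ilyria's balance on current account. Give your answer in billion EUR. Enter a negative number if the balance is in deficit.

385.2

S - I = CA (net lending to the rest of the world).
CA = S - I = 7535.5 - 7150.3 = 385.2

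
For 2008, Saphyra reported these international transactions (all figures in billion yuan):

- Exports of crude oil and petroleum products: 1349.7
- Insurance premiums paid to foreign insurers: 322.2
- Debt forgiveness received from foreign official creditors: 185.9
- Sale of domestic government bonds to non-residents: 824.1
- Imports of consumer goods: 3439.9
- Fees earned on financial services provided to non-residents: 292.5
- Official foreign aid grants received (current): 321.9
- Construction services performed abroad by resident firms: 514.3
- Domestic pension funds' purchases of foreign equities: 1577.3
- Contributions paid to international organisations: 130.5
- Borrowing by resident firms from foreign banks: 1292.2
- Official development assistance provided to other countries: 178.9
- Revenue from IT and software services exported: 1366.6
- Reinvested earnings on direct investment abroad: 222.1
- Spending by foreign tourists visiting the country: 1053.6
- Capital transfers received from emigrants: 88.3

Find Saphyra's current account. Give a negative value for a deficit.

1049.2

Goods: 1349.7 - 3439.9 = -2090.2
Services: 1053.6 - 322.2 + 514.3 + 292.5 + 1366.6 = 2904.8
Primary income: 222.1
Secondary income: -130.5 - 178.9 + 321.9 = 12.5
Current account = (-2090.2) + 2904.8 + 222.1 + 12.5 = 1049.2
(Excluded from the current account — capital account: debt forgiveness received from foreign official creditors 185.9, capital transfers received from emigrants 88.3; financial account: sale of domestic government bonds to non-residents 824.1, domestic pension funds' purchases of foreign equities 1577.3, borrowing by resident firms from foreign banks 1292.2.)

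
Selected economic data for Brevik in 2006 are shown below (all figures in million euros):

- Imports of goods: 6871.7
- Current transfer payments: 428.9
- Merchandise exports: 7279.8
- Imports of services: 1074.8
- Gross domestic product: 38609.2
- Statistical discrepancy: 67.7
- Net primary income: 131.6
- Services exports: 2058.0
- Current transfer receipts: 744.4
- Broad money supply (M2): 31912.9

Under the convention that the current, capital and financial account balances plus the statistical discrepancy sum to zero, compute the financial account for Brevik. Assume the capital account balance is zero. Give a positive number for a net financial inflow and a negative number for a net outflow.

-1906.1

Goods balance = 7279.8 - 6871.7 = 408.1
Services balance = 2058.0 - 1074.8 = 983.2
Trade balance (goods + services) = 408.1 + 983.2 = 1391.3
Net primary income = 131.6
Net secondary income = 744.4 - 428.9 = 315.5
Current account = 1391.3 + 131.6 + 315.5 = 1838.4
Financial account = -(1838.4 + 67.7) = -1906.1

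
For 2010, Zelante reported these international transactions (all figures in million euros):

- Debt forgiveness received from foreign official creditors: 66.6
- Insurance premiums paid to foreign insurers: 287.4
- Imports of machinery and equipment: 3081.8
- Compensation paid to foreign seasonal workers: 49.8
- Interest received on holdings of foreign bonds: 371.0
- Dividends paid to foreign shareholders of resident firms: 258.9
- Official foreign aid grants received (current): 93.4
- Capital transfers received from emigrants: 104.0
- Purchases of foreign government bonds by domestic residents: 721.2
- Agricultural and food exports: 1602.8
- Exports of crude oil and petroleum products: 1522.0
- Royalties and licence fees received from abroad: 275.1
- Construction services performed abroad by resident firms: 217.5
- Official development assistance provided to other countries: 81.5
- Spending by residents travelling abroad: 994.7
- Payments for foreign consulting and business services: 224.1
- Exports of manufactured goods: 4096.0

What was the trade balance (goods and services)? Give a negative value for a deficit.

3125.4

Goods: 1602.8 + 1522.0 - 3081.8 + 4096.0 = 4139.0
Services: -287.4 - 994.7 + 217.5 - 224.1 + 275.1 = -1013.6
Trade balance = 4139.0 + (-1013.6) = 3125.4
(Excluded from the trade balance — capital account: debt forgiveness received from foreign official creditors 66.6, capital transfers received from emigrants 104.0; primary income: compensation paid to foreign seasonal workers 49.8, interest received on holdings of foreign bonds 371.0, dividends paid to foreign shareholders of resident firms 258.9; secondary income: official foreign aid grants received (current) 93.4, official development assistance provided to other countries 81.5; financial account: purchases of foreign government bonds by domestic residents 721.2.)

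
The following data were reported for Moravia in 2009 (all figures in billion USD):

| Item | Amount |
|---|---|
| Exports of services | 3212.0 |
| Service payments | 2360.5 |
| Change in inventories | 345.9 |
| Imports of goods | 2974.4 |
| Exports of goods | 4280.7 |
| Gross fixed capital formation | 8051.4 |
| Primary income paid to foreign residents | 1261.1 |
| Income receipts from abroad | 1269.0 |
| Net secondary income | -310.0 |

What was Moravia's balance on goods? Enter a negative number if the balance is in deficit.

Goods balance = 4280.7 - 2974.4 = 1306.3

1306.3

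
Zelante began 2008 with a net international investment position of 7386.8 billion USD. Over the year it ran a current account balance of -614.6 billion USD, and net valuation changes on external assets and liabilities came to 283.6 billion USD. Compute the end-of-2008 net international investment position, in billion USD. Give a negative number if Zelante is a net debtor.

Change in NIIP = current account + net valuation change = -614.6 + 283.6 = -331.0
End-of-year NIIP = 7386.8 + (-331.0) = 7055.8

7055.8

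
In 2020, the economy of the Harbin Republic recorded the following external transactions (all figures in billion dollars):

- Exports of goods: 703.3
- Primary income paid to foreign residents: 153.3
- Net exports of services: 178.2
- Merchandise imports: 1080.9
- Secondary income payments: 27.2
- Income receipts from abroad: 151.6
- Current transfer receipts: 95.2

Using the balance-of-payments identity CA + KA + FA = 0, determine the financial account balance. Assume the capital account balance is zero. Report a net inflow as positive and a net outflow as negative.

133.1

Goods balance = 703.3 - 1080.9 = -377.6
Services balance = 178.2
Trade balance (goods + services) = -377.6 + 178.2 = -199.4
Net primary income = 151.6 - 153.3 = -1.7
Net secondary income = 95.2 - 27.2 = 68.0
Current account = -199.4 + (-1.7) + 68.0 = -133.1
Financial account = -(-133.1) = 133.1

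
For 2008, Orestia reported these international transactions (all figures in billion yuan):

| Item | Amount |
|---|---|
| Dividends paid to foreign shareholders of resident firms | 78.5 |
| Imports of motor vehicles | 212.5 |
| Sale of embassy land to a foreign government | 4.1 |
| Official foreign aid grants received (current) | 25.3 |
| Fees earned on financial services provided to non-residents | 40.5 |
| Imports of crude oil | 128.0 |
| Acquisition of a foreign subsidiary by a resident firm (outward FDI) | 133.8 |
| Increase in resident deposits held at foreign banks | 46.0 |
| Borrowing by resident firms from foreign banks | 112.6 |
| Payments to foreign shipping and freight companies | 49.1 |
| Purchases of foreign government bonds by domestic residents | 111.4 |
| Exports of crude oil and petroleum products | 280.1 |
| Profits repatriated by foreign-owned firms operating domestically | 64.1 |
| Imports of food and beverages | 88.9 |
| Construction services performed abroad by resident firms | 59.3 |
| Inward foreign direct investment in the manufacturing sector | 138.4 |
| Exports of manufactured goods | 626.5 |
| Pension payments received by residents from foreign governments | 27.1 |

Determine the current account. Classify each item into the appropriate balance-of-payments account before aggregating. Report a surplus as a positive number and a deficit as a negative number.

Goods: -128.0 - 212.5 + 626.5 + 280.1 - 88.9 = 477.2
Services: 40.5 - 49.1 + 59.3 = 50.7
Primary income: -78.5 - 64.1 = -142.6
Secondary income: 25.3 + 27.1 = 52.4
Current account = 477.2 + 50.7 + (-142.6) + 52.4 = 437.7
(Excluded from the current account — capital account: sale of embassy land to a foreign government 4.1; financial account: acquisition of a foreign subsidiary by a resident firm (outward FDI) 133.8, increase in resident deposits held at foreign banks 46.0, borrowing by resident firms from foreign banks 112.6, purchases of foreign government bonds by domestic residents 111.4, inward foreign direct investment in the manufacturing sector 138.4.)

437.7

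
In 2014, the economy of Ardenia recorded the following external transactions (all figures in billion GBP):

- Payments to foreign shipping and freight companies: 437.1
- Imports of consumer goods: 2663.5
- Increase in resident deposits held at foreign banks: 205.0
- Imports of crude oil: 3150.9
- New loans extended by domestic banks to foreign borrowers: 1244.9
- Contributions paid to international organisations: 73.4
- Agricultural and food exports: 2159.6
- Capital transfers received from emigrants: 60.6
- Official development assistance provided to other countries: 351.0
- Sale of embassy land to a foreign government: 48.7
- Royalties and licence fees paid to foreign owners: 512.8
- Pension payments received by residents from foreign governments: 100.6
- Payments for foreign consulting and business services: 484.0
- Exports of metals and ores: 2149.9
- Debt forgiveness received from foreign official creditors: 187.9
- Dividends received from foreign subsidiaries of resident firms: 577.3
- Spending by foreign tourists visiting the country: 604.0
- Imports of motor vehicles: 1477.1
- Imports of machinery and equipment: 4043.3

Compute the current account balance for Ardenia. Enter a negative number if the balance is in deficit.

Goods: -3150.9 - 4043.3 + 2159.6 - 2663.5 + 2149.9 - 1477.1 = -7025.3
Services: 604.0 - 512.8 - 484.0 - 437.1 = -829.9
Primary income: 577.3
Secondary income: -73.4 + 100.6 - 351.0 = -323.8
Current account = (-7025.3) + (-829.9) + 577.3 + (-323.8) = -7601.7
(Excluded from the current account — financial account: increase in resident deposits held at foreign banks 205.0, new loans extended by domestic banks to foreign borrowers 1244.9; capital account: capital transfers received from emigrants 60.6, sale of embassy land to a foreign government 48.7, debt forgiveness received from foreign official creditors 187.9.)

-7601.7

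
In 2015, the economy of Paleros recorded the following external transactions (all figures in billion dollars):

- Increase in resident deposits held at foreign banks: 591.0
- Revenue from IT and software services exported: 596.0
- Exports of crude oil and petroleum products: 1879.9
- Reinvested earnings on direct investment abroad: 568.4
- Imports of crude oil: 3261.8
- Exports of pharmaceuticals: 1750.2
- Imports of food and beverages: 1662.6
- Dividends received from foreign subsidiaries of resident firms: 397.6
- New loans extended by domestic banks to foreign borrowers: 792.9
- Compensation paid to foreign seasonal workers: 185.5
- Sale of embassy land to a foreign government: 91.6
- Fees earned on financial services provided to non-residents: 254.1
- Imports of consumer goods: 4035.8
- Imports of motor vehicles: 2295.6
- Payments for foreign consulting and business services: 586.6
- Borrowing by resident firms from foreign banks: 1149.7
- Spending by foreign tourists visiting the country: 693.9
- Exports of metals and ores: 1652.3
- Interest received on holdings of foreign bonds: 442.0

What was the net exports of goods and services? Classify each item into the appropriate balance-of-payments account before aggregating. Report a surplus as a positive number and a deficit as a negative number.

Goods: -1662.6 + 1750.2 + 1652.3 - 3261.8 - 4035.8 - 2295.6 + 1879.9 = -5973.4
Services: 596.0 - 586.6 + 254.1 + 693.9 = 957.4
Trade balance = -5973.4 + 957.4 = -5016.0
(Excluded from the trade balance — financial account: increase in resident deposits held at foreign banks 591.0, new loans extended by domestic banks to foreign borrowers 792.9, borrowing by resident firms from foreign banks 1149.7; primary income: reinvested earnings on direct investment abroad 568.4, dividends received from foreign subsidiaries of resident firms 397.6, compensation paid to foreign seasonal workers 185.5, interest received on holdings of foreign bonds 442.0; capital account: sale of embassy land to a foreign government 91.6.)

-5016.0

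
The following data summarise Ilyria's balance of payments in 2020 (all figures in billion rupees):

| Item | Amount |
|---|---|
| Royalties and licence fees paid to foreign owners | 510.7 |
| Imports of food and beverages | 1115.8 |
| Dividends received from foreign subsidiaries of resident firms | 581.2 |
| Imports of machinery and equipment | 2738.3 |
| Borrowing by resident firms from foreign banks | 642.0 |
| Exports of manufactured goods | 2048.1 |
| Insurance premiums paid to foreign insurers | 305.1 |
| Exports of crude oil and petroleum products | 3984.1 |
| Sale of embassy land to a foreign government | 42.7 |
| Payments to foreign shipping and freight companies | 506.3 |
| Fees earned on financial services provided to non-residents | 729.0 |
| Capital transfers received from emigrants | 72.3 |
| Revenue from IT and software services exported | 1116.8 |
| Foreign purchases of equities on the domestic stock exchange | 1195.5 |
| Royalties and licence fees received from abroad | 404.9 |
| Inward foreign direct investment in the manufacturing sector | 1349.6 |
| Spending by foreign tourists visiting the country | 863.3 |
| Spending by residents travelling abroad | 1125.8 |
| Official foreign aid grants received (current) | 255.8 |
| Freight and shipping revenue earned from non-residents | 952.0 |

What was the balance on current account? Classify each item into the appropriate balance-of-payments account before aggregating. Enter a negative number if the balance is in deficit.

Goods: 3984.1 - 2738.3 + 2048.1 - 1115.8 = 2178.1
Services: 863.3 - 305.1 + 404.9 + 1116.8 - 506.3 + 729.0 - 1125.8 + 952.0 - 510.7 = 1618.1
Primary income: 581.2
Secondary income: 255.8
Current account = 2178.1 + 1618.1 + 581.2 + 255.8 = 4633.2
(Excluded from the current account — financial account: borrowing by resident firms from foreign banks 642.0, foreign purchases of equities on the domestic stock exchange 1195.5, inward foreign direct investment in the manufacturing sector 1349.6; capital account: sale of embassy land to a foreign government 42.7, capital transfers received from emigrants 72.3.)

4633.2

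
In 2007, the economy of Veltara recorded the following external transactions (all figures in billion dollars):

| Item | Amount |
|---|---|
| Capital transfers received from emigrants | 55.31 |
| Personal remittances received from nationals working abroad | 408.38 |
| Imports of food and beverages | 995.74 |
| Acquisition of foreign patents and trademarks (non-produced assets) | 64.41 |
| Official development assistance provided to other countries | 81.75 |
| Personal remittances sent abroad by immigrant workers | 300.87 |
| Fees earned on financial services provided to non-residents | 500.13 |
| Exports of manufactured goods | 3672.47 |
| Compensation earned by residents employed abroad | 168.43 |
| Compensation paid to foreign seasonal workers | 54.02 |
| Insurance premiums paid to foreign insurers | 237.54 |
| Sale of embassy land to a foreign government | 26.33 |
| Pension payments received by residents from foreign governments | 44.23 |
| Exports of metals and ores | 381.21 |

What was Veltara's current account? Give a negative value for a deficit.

3504.93

Goods: -995.74 + 3672.47 + 381.21 = 3057.94
Services: 500.13 - 237.54 = 262.59
Primary income: 168.43 - 54.02 = 114.41
Secondary income: -81.75 - 300.87 + 44.23 + 408.38 = 69.99
Current account = 3057.94 + 262.59 + 114.41 + 69.99 = 3504.93
(Excluded from the current account — capital account: capital transfers received from emigrants 55.31, acquisition of foreign patents and trademarks (non-produced assets) 64.41, sale of embassy land to a foreign government 26.33.)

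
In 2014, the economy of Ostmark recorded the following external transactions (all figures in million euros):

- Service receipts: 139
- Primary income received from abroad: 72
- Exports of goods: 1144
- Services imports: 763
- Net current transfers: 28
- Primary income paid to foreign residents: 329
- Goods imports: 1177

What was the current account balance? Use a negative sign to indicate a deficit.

Goods balance = 1144 - 1177 = -33
Services balance = 139 - 763 = -624
Trade balance (goods + services) = -33 + (-624) = -657
Net primary income = 72 - 329 = -257
Net secondary income = 28
Current account = -657 + (-257) + 28 = -886

-886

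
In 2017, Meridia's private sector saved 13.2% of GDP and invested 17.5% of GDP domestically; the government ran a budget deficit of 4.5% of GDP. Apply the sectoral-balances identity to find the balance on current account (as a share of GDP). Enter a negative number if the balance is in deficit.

By the sectoral-balances identity, CA = (S_private - I) + (T - G).
Private balance = 13.2 - 17.5 = -4.3
Government balance (T - G) = -4.5
CA = -4.3 + (-4.5) = -8.8

-8.8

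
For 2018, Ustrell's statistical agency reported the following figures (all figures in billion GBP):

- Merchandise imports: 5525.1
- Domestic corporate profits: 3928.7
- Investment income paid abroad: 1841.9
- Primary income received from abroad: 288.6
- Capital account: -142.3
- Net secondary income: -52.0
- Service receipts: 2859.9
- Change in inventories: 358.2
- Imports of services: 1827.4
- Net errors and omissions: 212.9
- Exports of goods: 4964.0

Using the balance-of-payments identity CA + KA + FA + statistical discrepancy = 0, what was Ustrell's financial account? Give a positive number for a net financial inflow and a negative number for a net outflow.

Goods balance = 4964.0 - 5525.1 = -561.1
Services balance = 2859.9 - 1827.4 = 1032.5
Trade balance (goods + services) = -561.1 + 1032.5 = 471.4
Net primary income = 288.6 - 1841.9 = -1553.3
Net secondary income = -52.0
Current account = 471.4 + (-1553.3) + (-52.0) = -1133.9
Financial account = -(-1133.9 + (-142.3) + 212.9) = 1063.3

1063.3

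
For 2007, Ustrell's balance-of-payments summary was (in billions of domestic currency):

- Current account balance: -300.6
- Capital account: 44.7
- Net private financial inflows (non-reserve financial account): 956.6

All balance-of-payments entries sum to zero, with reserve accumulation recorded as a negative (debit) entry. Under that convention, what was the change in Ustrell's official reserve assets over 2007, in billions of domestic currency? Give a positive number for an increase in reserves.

700.7

Official reserve transactions balance = -((-300.6) + 44.7 + 956.6) = -700.7
An accumulation of reserves is recorded as a debit (negative entry), so the change in the stock of reserves is the negative of that balance.
Change in official reserves = -(-700.7) = 700.7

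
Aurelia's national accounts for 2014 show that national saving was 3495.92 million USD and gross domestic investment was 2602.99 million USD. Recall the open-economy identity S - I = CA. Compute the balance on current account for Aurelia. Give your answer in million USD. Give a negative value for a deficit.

892.93

S - I = CA (net lending to the rest of the world).
CA = S - I = 3495.92 - 2602.99 = 892.93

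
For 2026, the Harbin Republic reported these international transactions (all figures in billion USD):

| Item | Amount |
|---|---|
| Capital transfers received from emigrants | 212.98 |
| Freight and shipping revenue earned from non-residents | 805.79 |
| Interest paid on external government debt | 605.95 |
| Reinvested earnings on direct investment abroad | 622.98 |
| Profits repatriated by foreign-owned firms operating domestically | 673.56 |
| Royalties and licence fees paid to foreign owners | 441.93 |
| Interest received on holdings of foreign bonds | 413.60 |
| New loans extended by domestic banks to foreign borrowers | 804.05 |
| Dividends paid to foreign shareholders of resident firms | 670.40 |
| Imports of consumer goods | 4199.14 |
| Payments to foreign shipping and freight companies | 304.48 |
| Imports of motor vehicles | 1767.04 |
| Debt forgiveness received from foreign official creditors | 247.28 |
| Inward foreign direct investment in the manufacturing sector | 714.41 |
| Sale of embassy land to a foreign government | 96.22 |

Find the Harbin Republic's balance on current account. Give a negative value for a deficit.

-6820.13

Goods: -4199.14 - 1767.04 = -5966.18
Services: -441.93 - 304.48 + 805.79 = 59.38
Primary income: -605.95 - 670.40 - 673.56 + 413.60 + 622.98 = -913.33
Current account = (-5966.18) + 59.38 + (-913.33) = -6820.13
(Excluded from the current account — capital account: capital transfers received from emigrants 212.98, debt forgiveness received from foreign official creditors 247.28, sale of embassy land to a foreign government 96.22; financial account: new loans extended by domestic banks to foreign borrowers 804.05, inward foreign direct investment in the manufacturing sector 714.41.)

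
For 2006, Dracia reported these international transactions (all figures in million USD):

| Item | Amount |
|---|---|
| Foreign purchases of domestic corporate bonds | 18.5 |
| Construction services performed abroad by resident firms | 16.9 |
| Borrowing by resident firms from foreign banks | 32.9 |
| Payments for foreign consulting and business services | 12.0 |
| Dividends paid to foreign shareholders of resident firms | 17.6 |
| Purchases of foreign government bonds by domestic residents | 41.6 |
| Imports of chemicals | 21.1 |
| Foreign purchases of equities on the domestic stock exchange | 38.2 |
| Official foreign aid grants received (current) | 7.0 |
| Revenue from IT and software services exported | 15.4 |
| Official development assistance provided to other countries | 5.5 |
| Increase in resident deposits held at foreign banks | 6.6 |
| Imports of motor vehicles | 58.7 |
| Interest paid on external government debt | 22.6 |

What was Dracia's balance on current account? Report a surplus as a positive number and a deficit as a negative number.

Goods: -21.1 - 58.7 = -79.8
Services: 16.9 + 15.4 - 12.0 = 20.3
Primary income: -22.6 - 17.6 = -40.2
Secondary income: -5.5 + 7.0 = 1.5
Current account = (-79.8) + 20.3 + (-40.2) + 1.5 = -98.2
(Excluded from the current account — financial account: foreign purchases of domestic corporate bonds 18.5, borrowing by resident firms from foreign banks 32.9, purchases of foreign government bonds by domestic residents 41.6, foreign purchases of equities on the domestic stock exchange 38.2, increase in resident deposits held at foreign banks 6.6.)

-98.2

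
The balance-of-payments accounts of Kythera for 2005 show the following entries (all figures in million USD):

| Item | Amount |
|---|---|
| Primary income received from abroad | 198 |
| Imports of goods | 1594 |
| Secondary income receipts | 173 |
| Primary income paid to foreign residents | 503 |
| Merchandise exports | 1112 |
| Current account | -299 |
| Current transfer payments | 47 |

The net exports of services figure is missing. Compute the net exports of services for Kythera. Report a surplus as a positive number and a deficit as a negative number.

Current account = goods balance + services balance + net primary income + net secondary income
Sum of the known components = -661
Net exports of services = CA - (known components) = -299 - (-661) = 362

362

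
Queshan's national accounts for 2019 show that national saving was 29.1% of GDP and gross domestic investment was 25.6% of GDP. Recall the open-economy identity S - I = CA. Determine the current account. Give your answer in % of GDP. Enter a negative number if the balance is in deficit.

3.5

CA = S - I = 29.1 - 25.6 = 3.5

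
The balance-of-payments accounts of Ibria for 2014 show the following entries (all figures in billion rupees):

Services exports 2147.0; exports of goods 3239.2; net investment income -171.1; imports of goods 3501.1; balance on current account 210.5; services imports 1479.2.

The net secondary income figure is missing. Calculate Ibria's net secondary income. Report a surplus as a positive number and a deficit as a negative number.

-24.3

Current account = goods balance + services balance + net primary income + net secondary income
Sum of the known components = 234.8
Net secondary income = CA - (known components) = 210.5 - 234.8 = -24.3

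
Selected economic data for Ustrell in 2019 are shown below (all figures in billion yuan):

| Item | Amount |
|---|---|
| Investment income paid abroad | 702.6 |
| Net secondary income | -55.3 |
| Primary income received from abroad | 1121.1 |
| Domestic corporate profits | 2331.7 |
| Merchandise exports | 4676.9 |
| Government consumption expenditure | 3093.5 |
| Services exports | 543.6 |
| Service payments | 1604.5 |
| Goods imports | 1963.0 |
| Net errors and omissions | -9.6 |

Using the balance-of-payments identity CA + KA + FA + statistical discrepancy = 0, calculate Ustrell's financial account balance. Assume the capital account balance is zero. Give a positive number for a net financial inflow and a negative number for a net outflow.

Goods balance = 4676.9 - 1963.0 = 2713.9
Services balance = 543.6 - 1604.5 = -1060.9
Trade balance (goods + services) = 2713.9 + (-1060.9) = 1653.0
Net primary income = 1121.1 - 702.6 = 418.5
Net secondary income = -55.3
Current account = 1653.0 + 418.5 + (-55.3) = 2016.2
Financial account = -(2016.2 + (-9.6)) = -2006.6

-2006.6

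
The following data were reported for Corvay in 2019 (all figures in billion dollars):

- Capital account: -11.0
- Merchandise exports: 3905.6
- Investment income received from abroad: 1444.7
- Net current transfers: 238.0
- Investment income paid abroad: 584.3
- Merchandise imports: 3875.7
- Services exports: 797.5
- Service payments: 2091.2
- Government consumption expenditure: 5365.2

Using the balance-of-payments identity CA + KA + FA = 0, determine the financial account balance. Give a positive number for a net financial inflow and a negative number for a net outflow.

176.4

Goods balance = 3905.6 - 3875.7 = 29.9
Services balance = 797.5 - 2091.2 = -1293.7
Trade balance (goods + services) = 29.9 + (-1293.7) = -1263.8
Net primary income = 1444.7 - 584.3 = 860.4
Net secondary income = 238.0
Current account = -1263.8 + 860.4 + 238.0 = -165.4
Financial account = -(-165.4 + (-11.0)) = 176.4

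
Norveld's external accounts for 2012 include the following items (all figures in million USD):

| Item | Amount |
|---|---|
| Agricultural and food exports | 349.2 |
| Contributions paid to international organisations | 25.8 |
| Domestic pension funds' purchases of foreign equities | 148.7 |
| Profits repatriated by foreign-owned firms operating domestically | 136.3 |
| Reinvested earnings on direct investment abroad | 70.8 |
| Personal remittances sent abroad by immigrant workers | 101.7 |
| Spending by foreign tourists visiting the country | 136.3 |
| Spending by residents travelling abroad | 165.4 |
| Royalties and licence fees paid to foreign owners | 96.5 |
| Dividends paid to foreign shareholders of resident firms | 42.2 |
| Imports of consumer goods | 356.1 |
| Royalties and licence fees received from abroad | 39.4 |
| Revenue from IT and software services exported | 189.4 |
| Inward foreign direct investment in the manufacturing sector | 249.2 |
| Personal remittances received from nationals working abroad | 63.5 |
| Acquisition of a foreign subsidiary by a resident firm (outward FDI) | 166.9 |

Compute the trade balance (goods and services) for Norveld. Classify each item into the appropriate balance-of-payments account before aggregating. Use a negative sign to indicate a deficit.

Goods: -356.1 + 349.2 = -6.9
Services: -96.5 + 39.4 + 189.4 - 165.4 + 136.3 = 103.2
Trade balance = -6.9 + 103.2 = 96.3
(Excluded from the trade balance — secondary income: contributions paid to international organisations 25.8, personal remittances sent abroad by immigrant workers 101.7, personal remittances received from nationals working abroad 63.5; financial account: domestic pension funds' purchases of foreign equities 148.7, inward foreign direct investment in the manufacturing sector 249.2, acquisition of a foreign subsidiary by a resident firm (outward FDI) 166.9; primary income: profits repatriated by foreign-owned firms operating domestically 136.3, reinvested earnings on direct investment abroad 70.8, dividends paid to foreign shareholders of resident firms 42.2.)

96.3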